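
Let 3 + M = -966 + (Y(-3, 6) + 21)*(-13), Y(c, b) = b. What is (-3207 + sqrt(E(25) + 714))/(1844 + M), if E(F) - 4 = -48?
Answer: -3207/524 + sqrt(670)/524 ≈ -6.0708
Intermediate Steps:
E(F) = -44 (E(F) = 4 - 48 = -44)
M = -1320 (M = -3 + (-966 + (6 + 21)*(-13)) = -3 + (-966 + 27*(-13)) = -3 + (-966 - 351) = -3 - 1317 = -1320)
(-3207 + sqrt(E(25) + 714))/(1844 + M) = (-3207 + sqrt(-44 + 714))/(1844 - 1320) = (-3207 + sqrt(670))/524 = (-3207 + sqrt(670))*(1/524) = -3207/524 + sqrt(670)/524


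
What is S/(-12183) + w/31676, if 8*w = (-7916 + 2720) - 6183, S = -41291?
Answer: 10324839371/3087269664 ≈ 3.3443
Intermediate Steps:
w = -11379/8 (w = ((-7916 + 2720) - 6183)/8 = (-5196 - 6183)/8 = (1/8)*(-11379) = -11379/8 ≈ -1422.4)
S/(-12183) + w/31676 = -41291/(-12183) - 11379/8/31676 = -41291*(-1/12183) - 11379/8*1/31676 = 41291/12183 - 11379/253408 = 10324839371/3087269664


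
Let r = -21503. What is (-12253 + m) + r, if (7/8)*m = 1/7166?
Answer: -846634232/25081 ≈ -33756.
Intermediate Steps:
m = 4/25081 (m = (8/7)/7166 = (8/7)*(1/7166) = 4/25081 ≈ 0.00015948)
(-12253 + m) + r = (-12253 + 4/25081) - 21503 = -307317489/25081 - 21503 = -846634232/25081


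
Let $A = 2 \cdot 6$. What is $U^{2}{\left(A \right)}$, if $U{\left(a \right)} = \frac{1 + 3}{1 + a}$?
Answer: $\frac{16}{169} \approx 0.094675$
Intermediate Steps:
$A = 12$
$U{\left(a \right)} = \frac{4}{1 + a}$
$U^{2}{\left(A \right)} = \left(\frac{4}{1 + 12}\right)^{2} = \left(\frac{4}{13}\right)^{2} = \frac{16}{169}$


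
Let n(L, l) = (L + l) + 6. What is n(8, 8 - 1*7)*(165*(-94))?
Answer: -232650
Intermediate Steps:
n(L, l) = 6 + L + l
n(8, 8 - 1*7)*(165*(-94)) = (6 + 8 + (8 - 1*7))*(165*(-94)) = (6 + 8 + (8 - 7))*(-15510) = (6 + 8 + 1)*(-15510) = 15*(-15510) = -232650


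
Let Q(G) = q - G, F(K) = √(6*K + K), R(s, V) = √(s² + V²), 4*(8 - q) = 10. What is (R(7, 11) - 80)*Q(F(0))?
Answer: -440 + 11*√170/2 ≈ -368.29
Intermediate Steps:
q = 11/2 (q = 8 - ¼*10 = 8 - 5/2 = 11/2 ≈ 5.5000)
R(s, V) = √(V² + s²)
F(K) = √7*√K (F(K) = √(7*K) = √7*√K)
Q(G) = 11/2 - G
(R(7, 11) - 80)*Q(F(0)) = (√(11² + 7²) - 80)*(11/2 - √7*√0) = (√(121 + 49) - 80)*(11/2 - √7*0) = (√170 - 80)*(11/2 - 1*0) = (-80 + √170)*(11/2 + 0) = (-80 + √170)*(11/2) = -440 + 11*√170/2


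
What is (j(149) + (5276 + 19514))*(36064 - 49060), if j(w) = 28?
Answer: -322534728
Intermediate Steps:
(j(149) + (5276 + 19514))*(36064 - 49060) = (28 + (5276 + 19514))*(36064 - 49060) = (28 + 24790)*(-12996) = 24818*(-12996) = -322534728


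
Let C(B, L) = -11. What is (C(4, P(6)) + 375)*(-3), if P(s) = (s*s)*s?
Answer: -1092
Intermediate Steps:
P(s) = s³ (P(s) = s²*s = s³)
(C(4, P(6)) + 375)*(-3) = (-11 + 375)*(-3) = 364*(-3) = -1092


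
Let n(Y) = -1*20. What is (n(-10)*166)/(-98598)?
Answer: 1660/49299 ≈ 0.033672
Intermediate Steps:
n(Y) = -20
(n(-10)*166)/(-98598) = -20*166/(-98598) = -3320*(-1/98598) = 1660/49299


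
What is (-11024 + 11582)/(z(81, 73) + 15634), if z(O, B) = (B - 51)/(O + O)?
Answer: 45198/1266365 ≈ 0.035691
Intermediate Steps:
z(O, B) = (-51 + B)/(2*O) (z(O, B) = (-51 + B)/((2*O)) = (-51 + B)*(1/(2*O)) = (-51 + B)/(2*O))
(-11024 + 11582)/(z(81, 73) + 15634) = (-11024 + 11582)/((1/2)*(-51 + 73)/81 + 15634) = 558/((1/2)*(1/81)*22 + 15634) = 558/(11/81 + 15634) = 558/(1266365/81) = 558*(81/1266365) = 45198/1266365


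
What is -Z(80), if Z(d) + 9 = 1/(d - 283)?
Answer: 1828/203 ≈ 9.0049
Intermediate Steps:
Z(d) = -9 + 1/(-283 + d) (Z(d) = -9 + 1/(d - 283) = -9 + 1/(-283 + d))
-Z(80) = -(2548 - 9*80)/(-283 + 80) = -(2548 - 720)/(-203) = -(-1)*1828/203 = -1*(-1828/203) = 1828/203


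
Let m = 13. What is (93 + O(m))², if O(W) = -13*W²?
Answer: 4426816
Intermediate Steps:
(93 + O(m))² = (93 - 13*13²)² = (93 - 13*169)² = (93 - 2197)² = (-2104)² = 4426816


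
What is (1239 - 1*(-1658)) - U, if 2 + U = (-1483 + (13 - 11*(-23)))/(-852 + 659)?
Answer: 558290/193 ≈ 2892.7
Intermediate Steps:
U = 831/193 (U = -2 + (-1483 + (13 - 11*(-23)))/(-852 + 659) = -2 + (-1483 + (13 + 253))/(-193) = -2 + (-1483 + 266)*(-1/193) = -2 - 1217*(-1/193) = -2 + 1217/193 = 831/193 ≈ 4.3057)
(1239 - 1*(-1658)) - U = (1239 - 1*(-1658)) - 1*831/193 = (1239 + 1658) - 831/193 = 2897 - 831/193 = 558290/193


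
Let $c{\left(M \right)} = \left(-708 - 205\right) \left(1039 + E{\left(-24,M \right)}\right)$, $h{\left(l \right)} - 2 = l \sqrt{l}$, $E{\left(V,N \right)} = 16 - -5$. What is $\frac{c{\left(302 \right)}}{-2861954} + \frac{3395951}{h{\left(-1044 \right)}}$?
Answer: $\frac{280167095144787}{814149490242338} + \frac{5318059266 i \sqrt{29}}{284473297} \approx 0.34412 + 100.67 i$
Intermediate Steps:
$E{\left(V,N \right)} = 21$ ($E{\left(V,N \right)} = 16 + 5 = 21$)
$h{\left(l \right)} = 2 + l^{\frac{3}{2}}$ ($h{\left(l \right)} = 2 + l \sqrt{l} = 2 + l^{\frac{3}{2}}$)
$c{\left(M \right)} = -967780$ ($c{\left(M \right)} = \left(-708 - 205\right) \left(1039 + 21\right) = \left(-913\right) 1060 = -967780$)
$\frac{c{\left(302 \right)}}{-2861954} + \frac{3395951}{h{\left(-1044 \right)}} = - \frac{967780}{-2861954} + \frac{3395951}{2 + \left(-1044\right)^{\frac{3}{2}}} = \left(-967780\right) \left(- \frac{1}{2861954}\right) + \frac{3395951}{2 - 6264 i \sqrt{29}} = \frac{483890}{1430977} + \frac{3395951}{2 - 6264 i \sqrt{29}}$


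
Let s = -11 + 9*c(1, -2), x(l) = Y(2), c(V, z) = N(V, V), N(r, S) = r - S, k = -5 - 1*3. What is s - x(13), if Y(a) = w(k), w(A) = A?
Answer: -3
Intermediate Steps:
k = -8 (k = -5 - 3 = -8)
Y(a) = -8
c(V, z) = 0 (c(V, z) = V - V = 0)
x(l) = -8
s = -11 (s = -11 + 9*0 = -11 + 0 = -11)
s - x(13) = -11 - 1*(-8) = -11 + 8 = -3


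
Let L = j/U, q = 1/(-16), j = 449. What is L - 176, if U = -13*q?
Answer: 4896/13 ≈ 376.62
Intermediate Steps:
q = -1/16 ≈ -0.062500
U = 13/16 (U = -13*(-1/16) = 13/16 ≈ 0.81250)
L = 7184/13 (L = 449/(13/16) = 449*(16/13) = 7184/13 ≈ 552.62)
L - 176 = 7184/13 - 176 = 4896/13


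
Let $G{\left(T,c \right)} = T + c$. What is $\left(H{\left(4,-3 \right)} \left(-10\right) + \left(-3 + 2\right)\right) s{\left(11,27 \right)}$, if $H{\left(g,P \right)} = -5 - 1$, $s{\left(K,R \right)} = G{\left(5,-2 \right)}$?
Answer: $177$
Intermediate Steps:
$s{\left(K,R \right)} = 3$ ($s{\left(K,R \right)} = 5 - 2 = 3$)
$H{\left(g,P \right)} = -6$ ($H{\left(g,P \right)} = -5 - 1 = -6$)
$\left(H{\left(4,-3 \right)} \left(-10\right) + \left(-3 + 2\right)\right) s{\left(11,27 \right)} = \left(\left(-6\right) \left(-10\right) + \left(-3 + 2\right)\right) 3 = \left(60 - 1\right) 3 = 59 \cdot 3 = 177$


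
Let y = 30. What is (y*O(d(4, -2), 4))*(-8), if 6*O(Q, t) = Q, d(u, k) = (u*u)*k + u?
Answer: 1120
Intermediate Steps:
d(u, k) = u + k*u**2 (d(u, k) = u**2*k + u = k*u**2 + u = u + k*u**2)
O(Q, t) = Q/6
(y*O(d(4, -2), 4))*(-8) = (30*((4*(1 - 2*4))/6))*(-8) = (30*((4*(1 - 8))/6))*(-8) = (30*((4*(-7))/6))*(-8) = (30*((1/6)*(-28)))*(-8) = (30*(-14/3))*(-8) = -140*(-8) = 1120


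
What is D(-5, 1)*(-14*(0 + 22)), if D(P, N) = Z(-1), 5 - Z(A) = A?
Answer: -1848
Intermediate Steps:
Z(A) = 5 - A
D(P, N) = 6 (D(P, N) = 5 - 1*(-1) = 5 + 1 = 6)
D(-5, 1)*(-14*(0 + 22)) = 6*(-14*(0 + 22)) = 6*(-14*22) = 6*(-308) = -1848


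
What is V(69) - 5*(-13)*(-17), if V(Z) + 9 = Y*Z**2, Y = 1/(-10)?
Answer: -15901/10 ≈ -1590.1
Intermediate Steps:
Y = -1/10 ≈ -0.10000
V(Z) = -9 - Z**2/10
V(69) - 5*(-13)*(-17) = (-9 - 1/10*69**2) - 5*(-13)*(-17) = (-9 - 1/10*4761) + 65*(-17) = (-9 - 4761/10) - 1105 = -4851/10 - 1105 = -15901/10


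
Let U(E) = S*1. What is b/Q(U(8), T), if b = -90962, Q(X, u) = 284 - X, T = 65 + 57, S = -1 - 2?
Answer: -90962/287 ≈ -316.94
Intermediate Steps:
S = -3
U(E) = -3 (U(E) = -3*1 = -3)
T = 122
b/Q(U(8), T) = -90962/(284 - 1*(-3)) = -90962/(284 + 3) = -90962/287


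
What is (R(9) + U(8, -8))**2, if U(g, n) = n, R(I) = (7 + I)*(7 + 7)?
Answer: 46656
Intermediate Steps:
R(I) = 98 + 14*I (R(I) = (7 + I)*14 = 98 + 14*I)
(R(9) + U(8, -8))**2 = ((98 + 14*9) - 8)**2 = ((98 + 126) - 8)**2 = (224 - 8)**2 = 216**2 = 46656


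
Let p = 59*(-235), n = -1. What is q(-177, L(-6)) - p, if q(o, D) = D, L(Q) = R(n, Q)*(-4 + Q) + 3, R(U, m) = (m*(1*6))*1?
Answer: 14228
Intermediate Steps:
R(U, m) = 6*m (R(U, m) = (m*6)*1 = (6*m)*1 = 6*m)
L(Q) = 3 + 6*Q*(-4 + Q) (L(Q) = (6*Q)*(-4 + Q) + 3 = 6*Q*(-4 + Q) + 3 = 3 + 6*Q*(-4 + Q))
p = -13865
q(-177, L(-6)) - p = (3 - 24*(-6) + 6*(-6)²) - 1*(-13865) = (3 + 144 + 6*36) + 13865 = (3 + 144 + 216) + 13865 = 363 + 13865 = 14228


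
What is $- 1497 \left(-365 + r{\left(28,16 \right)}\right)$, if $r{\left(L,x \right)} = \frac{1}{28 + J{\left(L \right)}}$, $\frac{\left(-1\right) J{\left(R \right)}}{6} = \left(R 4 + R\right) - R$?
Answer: $\frac{351886317}{644} \approx 5.4641 \cdot 10^{5}$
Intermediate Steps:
$J{\left(R \right)} = - 24 R$ ($J{\left(R \right)} = - 6 \left(\left(R 4 + R\right) - R\right) = - 6 \left(\left(4 R + R\right) - R\right) = - 6 \left(5 R - R\right) = - 6 \cdot 4 R = - 24 R$)
$r{\left(L,x \right)} = \frac{1}{28 - 24 L}$
$- 1497 \left(-365 + r{\left(28,16 \right)}\right) = - 1497 \left(-365 - \frac{1}{-28 + 24 \cdot 28}\right) = - 1497 \left(-365 - \frac{1}{-28 + 672}\right) = - 1497 \left(-365 - \frac{1}{644}\right) = \left(-1497\right) \left(- \frac{235061}{644}\right) = \frac{351886317}{644}$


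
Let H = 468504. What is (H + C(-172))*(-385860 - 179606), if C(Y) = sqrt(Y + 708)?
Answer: -264923082864 - 1130932*sqrt(134) ≈ -2.6494e+11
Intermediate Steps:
C(Y) = sqrt(708 + Y)
(H + C(-172))*(-385860 - 179606) = (468504 + sqrt(708 - 172))*(-385860 - 179606) = (468504 + sqrt(536))*(-565466) = (468504 + 2*sqrt(134))*(-565466) = -264923082864 - 1130932*sqrt(134)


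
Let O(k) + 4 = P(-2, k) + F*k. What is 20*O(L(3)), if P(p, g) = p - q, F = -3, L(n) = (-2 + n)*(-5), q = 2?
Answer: 140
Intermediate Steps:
L(n) = 10 - 5*n
P(p, g) = -2 + p (P(p, g) = p - 1*2 = p - 2 = -2 + p)
O(k) = -8 - 3*k (O(k) = -4 + ((-2 - 2) - 3*k) = -4 + (-4 - 3*k) = -8 - 3*k)
20*O(L(3)) = 20*(-8 - 3*(10 - 5*3)) = 20*(-8 - 3*(10 - 15)) = 20*(-8 - 3*(-5)) = 20*(-8 + 15) = 20*7 = 140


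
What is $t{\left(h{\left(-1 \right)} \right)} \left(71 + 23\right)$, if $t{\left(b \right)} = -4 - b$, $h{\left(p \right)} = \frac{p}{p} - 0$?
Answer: $-470$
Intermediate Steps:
$h{\left(p \right)} = 1$ ($h{\left(p \right)} = 1 + 0 = 1$)
$t{\left(h{\left(-1 \right)} \right)} \left(71 + 23\right) = \left(-4 - 1\right) \left(71 + 23\right) = \left(-4 - 1\right) 94 = \left(-5\right) 94 = -470$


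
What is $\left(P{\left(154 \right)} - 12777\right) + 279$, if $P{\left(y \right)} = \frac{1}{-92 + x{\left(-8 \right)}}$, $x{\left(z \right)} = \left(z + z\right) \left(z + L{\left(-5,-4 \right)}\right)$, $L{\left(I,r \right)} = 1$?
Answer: $- \frac{249959}{20} \approx -12498.0$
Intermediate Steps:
$x{\left(z \right)} = 2 z \left(1 + z\right)$ ($x{\left(z \right)} = \left(z + z\right) \left(z + 1\right) = 2 z \left(1 + z\right)$)
$P{\left(y \right)} = \frac{1}{20}$ ($P{\left(y \right)} = \frac{1}{-92 + 2 \left(-8\right) \left(1 - 8\right)} = \frac{1}{-92 + 2 \left(-8\right) \left(-7\right)} = \frac{1}{-92 + 112} = \frac{1}{20}$)
$\left(P{\left(154 \right)} - 12777\right) + 279 = \left(\frac{1}{20} - 12777\right) + 279 = - \frac{255539}{20} + 279 = - \frac{249959}{20}$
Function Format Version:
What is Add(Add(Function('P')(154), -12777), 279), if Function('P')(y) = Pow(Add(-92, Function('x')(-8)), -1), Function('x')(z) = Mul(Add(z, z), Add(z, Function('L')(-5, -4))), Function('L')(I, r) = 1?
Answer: Rational(-249959, 20) ≈ -12498.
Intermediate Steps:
Function('x')(z) = Mul(2, z, Add(1, z)) (Function('x')(z) = Mul(Add(z, z), Add(z, 1)) = Mul(Mul(2, z), Add(1, z)) = Mul(2, z, Add(1, z)))
Function('P')(y) = Rational(1, 20) (Function('P')(y) = Pow(Add(-92, Mul(2, -8, Add(1, -8))), -1) = Pow(Add(-92, Mul(2, -8, -7)), -1) = Pow(Add(-92, 112), -1) = Pow(20, -1) = Rational(1, 20))
Add(Add(Function('P')(154), -12777), 279) = Add(Add(Rational(1, 20), -12777), 279) = Add(Rational(-255539, 20), 279) = Rational(-249959, 20)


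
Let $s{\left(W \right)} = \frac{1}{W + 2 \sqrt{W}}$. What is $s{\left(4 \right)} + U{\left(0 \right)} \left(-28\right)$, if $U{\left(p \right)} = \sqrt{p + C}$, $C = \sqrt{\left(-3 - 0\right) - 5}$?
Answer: $\frac{1}{8} - 28 \cdot 2^{\frac{3}{4}} \sqrt{i} \approx -33.173 - 33.298 i$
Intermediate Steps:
$C = 2 i \sqrt{2}$ ($C = \sqrt{\left(-3 + 0\right) - 5} = \sqrt{-3 - 5} = \sqrt{-8} = 2 i \sqrt{2} \approx 2.8284 i$)
$U{\left(p \right)} = \sqrt{p + 2 i \sqrt{2}}$
$s{\left(4 \right)} + U{\left(0 \right)} \left(-28\right) = \frac{1}{4 + 2 \sqrt{4}} + \sqrt{0 + 2 i \sqrt{2}} \left(-28\right) = \frac{1}{4 + 2 \cdot 2} + \sqrt{2 i \sqrt{2}} \left(-28\right) = \frac{1}{4 + 4} + 2^{\frac{3}{4}} \sqrt{i} \left(-28\right) = \frac{1}{8} - 28 \cdot 2^{\frac{3}{4}} \sqrt{i}$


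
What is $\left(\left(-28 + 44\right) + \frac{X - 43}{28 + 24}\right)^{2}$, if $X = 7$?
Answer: $\frac{39601}{169} \approx 234.33$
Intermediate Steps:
$\left(\left(-28 + 44\right) + \frac{X - 43}{28 + 24}\right)^{2} = \left(\left(-28 + 44\right) + \frac{7 - 43}{28 + 24}\right)^{2} = \left(16 - \frac{36}{52}\right)^{2} = \left(16 - \frac{9}{13}\right)^{2} = \left(\frac{199}{13}\right)^{2} = \frac{39601}{169}$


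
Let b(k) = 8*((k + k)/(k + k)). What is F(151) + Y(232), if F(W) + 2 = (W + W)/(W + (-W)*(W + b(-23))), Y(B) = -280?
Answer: -22279/79 ≈ -282.01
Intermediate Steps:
b(k) = 8 (b(k) = 8*((2*k)/((2*k))) = 8*((2*k)*(1/(2*k))) = 8*1 = 8)
F(W) = -2 + 2*W/(W - W*(8 + W)) (F(W) = -2 + (W + W)/(W + (-W)*(W + 8)) = -2 + (2*W)/(W + (-W)*(8 + W)) = -2 + (2*W)/(W - W*(8 + W)) = -2 + 2*W/(W - W*(8 + W)))
F(151) + Y(232) = 2*(-8 - 1*151)/(7 + 151) - 280 = 2*(-8 - 151)/158 - 280 = 2*(1/158)*(-159) - 280 = -159/79 - 280 = -22279/79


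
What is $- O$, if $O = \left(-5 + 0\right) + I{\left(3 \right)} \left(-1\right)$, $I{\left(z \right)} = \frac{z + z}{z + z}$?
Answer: $6$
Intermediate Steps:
$I{\left(z \right)} = 1$ ($I{\left(z \right)} = \frac{2 z}{2 z} = 2 z \frac{1}{2 z} = 1$)
$O = -6$ ($O = \left(-5 + 0\right) + 1 \left(-1\right) = -5 - 1 = -6$)
$- O = \left(-1\right) \left(-6\right) = 6$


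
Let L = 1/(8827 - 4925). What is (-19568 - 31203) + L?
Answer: -198108441/3902 ≈ -50771.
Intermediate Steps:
L = 1/3902 ≈ 0.00025628
(-19568 - 31203) + L = (-19568 - 31203) + 1/3902 = -50771 + 1/3902 = -198108441/3902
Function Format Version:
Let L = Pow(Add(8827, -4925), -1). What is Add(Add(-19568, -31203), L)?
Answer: Rational(-198108441, 3902) ≈ -50771.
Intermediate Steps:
L = Rational(1, 3902) (L = Pow(3902, -1) = Rational(1, 3902) ≈ 0.00025628)
Add(Add(-19568, -31203), L) = Add(Add(-19568, -31203), Rational(1, 3902)) = Add(-50771, Rational(1, 3902)) = Rational(-198108441, 3902)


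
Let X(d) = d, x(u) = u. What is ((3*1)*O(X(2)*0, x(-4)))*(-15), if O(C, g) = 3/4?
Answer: -135/4 ≈ -33.750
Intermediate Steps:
O(C, g) = ¾ (O(C, g) = 3*(¼) = ¾)
((3*1)*O(X(2)*0, x(-4)))*(-15) = ((3*1)*(¾))*(-15) = (3*(¾))*(-15) = (9/4)*(-15) = -135/4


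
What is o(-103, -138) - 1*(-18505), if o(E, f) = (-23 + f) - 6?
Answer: 18338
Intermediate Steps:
o(E, f) = -29 + f
o(-103, -138) - 1*(-18505) = (-29 - 138) - 1*(-18505) = -167 + 18505 = 18338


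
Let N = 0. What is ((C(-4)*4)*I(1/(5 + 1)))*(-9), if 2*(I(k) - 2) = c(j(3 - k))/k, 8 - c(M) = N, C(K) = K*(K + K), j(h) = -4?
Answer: -29952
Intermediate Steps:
C(K) = 2*K² (C(K) = K*(2*K) = 2*K²)
c(M) = 8 (c(M) = 8 - 1*0 = 8 + 0 = 8)
I(k) = 2 + 4/k (I(k) = 2 + (8/k)/2 = 2 + 4/k)
((C(-4)*4)*I(1/(5 + 1)))*(-9) = (((2*(-4)²)*4)*(2 + 4/(1/(5 + 1))))*(-9) = (((2*16)*4)*(2 + 4/(1/6)))*(-9) = ((32*4)*(2 + 4/(⅙)))*(-9) = (128*(2 + 4*6))*(-9) = (128*(2 + 24))*(-9) = (128*26)*(-9) = 3328*(-9) = -29952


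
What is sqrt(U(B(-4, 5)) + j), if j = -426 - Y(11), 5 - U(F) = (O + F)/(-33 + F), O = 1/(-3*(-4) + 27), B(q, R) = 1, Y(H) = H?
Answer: I*sqrt(2628093)/78 ≈ 20.784*I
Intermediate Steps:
O = 1/39 (O = 1/(12 + 27) = 1/39 ≈ 0.025641)
U(F) = 5 - (1/39 + F)/(-33 + F)
j = -437 (j = -426 - 1*11 = -426 - 11 = -437)
sqrt(U(B(-4, 5)) + j) = sqrt(4*(-1609 + 39*1)/(39*(-33 + 1)) - 437) = sqrt((4/39)*(-1609 + 39)/(-32) - 437) = sqrt((4/39)*(-1/32)*(-1570) - 437) = sqrt(785/156 - 437) = sqrt(-67387/156) = I*sqrt(2628093)/78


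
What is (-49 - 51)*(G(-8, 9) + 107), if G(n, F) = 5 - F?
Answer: -10300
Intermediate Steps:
(-49 - 51)*(G(-8, 9) + 107) = (-49 - 51)*((5 - 1*9) + 107) = -100*((5 - 9) + 107) = -100*(-4 + 107) = -100*103 = -10300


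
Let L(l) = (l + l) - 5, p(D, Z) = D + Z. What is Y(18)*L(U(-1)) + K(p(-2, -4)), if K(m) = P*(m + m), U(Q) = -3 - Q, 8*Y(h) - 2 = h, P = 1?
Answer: -69/2 ≈ -34.500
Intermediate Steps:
Y(h) = ¼ + h/8
K(m) = 2*m (K(m) = 1*(m + m) = 1*(2*m) = 2*m)
L(l) = -5 + 2*l (L(l) = 2*l - 5 = -5 + 2*l)
Y(18)*L(U(-1)) + K(p(-2, -4)) = (¼ + (⅛)*18)*(-5 + 2*(-3 - 1*(-1))) + 2*(-2 - 4) = (¼ + 9/4)*(-5 + 2*(-3 + 1)) + 2*(-6) = 5*(-5 + 2*(-2))/2 - 12 = 5*(-5 - 4)/2 - 12 = (5/2)*(-9) - 12 = -45/2 - 12 = -69/2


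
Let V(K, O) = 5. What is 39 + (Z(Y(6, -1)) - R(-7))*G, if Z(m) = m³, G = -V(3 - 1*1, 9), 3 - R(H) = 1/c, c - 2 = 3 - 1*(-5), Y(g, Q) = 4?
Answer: -533/2 ≈ -266.50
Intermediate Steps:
c = 10 (c = 2 + (3 - 1*(-5)) = 2 + (3 + 5) = 2 + 8 = 10)
R(H) = 29/10 (R(H) = 3 - 1/10 = 3 - 1*⅒ = 3 - ⅒ = 29/10)
G = -5 (G = -1*5 = -5)
39 + (Z(Y(6, -1)) - R(-7))*G = 39 + (4³ - 1*29/10)*(-5) = 39 + (64 - 29/10)*(-5) = 39 + (611/10)*(-5) = 39 - 611/2 = -533/2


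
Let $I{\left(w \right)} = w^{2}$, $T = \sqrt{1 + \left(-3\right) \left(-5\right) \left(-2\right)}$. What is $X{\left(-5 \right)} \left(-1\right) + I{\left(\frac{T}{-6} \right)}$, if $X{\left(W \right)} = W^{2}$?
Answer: $- \frac{929}{36} \approx -25.806$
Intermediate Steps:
$T = i \sqrt{29}$ ($T = \sqrt{1 + 15 \left(-2\right)} = \sqrt{1 - 30} = \sqrt{-29} = i \sqrt{29} \approx 5.3852 i$)
$X{\left(-5 \right)} \left(-1\right) + I{\left(\frac{T}{-6} \right)} = \left(-5\right)^{2} \left(-1\right) + \left(\frac{i \sqrt{29}}{-6}\right)^{2} = 25 \left(-1\right) + \left(i \sqrt{29} \left(- \frac{1}{6}\right)\right)^{2} = -25 + \left(- \frac{i \sqrt{29}}{6}\right)^{2} = -25 - \frac{29}{36} = - \frac{929}{36}$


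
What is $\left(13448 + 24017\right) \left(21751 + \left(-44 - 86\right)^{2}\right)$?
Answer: $1448059715$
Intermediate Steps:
$\left(13448 + 24017\right) \left(21751 + \left(-44 - 86\right)^{2}\right) = 37465 \left(21751 + \left(-130\right)^{2}\right) = 37465 \left(21751 + 16900\right) = 37465 \cdot 38651 = 1448059715$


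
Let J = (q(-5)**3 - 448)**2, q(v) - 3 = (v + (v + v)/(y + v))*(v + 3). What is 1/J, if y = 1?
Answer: 1/4096 ≈ 0.00024414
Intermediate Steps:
q(v) = 3 + (3 + v)*(v + 2*v/(1 + v)) (q(v) = 3 + (v + (v + v)/(1 + v))*(v + 3) = 3 + (v + (2*v)/(1 + v))*(3 + v) = 3 + (v + 2*v/(1 + v))*(3 + v) = 3 + (3 + v)*(v + 2*v/(1 + v)))
J = 4096 (J = (((3 + (-5)**3 + 6*(-5)**2 + 12*(-5))/(1 - 5))**3 - 448)**2 = (((3 - 125 + 6*25 - 60)/(-4))**3 - 448)**2 = ((-(3 - 125 + 150 - 60)/4)**3 - 448)**2 = ((-1/4*(-32))**3 - 448)**2 = (8**3 - 448)**2 = (512 - 448)**2 = 64**2 = 4096)
1/J = 1/4096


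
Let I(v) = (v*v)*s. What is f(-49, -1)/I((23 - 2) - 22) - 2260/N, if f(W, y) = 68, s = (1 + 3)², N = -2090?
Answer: 4457/836 ≈ 5.3313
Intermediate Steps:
s = 16 (s = 4² = 16)
I(v) = 16*v² (I(v) = (v*v)*16 = v²*16 = 16*v²)
f(-49, -1)/I((23 - 2) - 22) - 2260/N = 68/((16*((23 - 2) - 22)²)) - 2260/(-2090) = 68/((16*(21 - 22)²)) - 2260*(-1/2090) = 68/((16*(-1)²)) + 226/209 = 68/((16*1)) + 226/209 = 68/16 + 226/209 = 68*(1/16) + 226/209 = 17/4 + 226/209 = 4457/836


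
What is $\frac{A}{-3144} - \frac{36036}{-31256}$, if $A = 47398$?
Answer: $- \frac{85510919}{6141804} \approx -13.923$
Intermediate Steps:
$\frac{A}{-3144} - \frac{36036}{-31256} = \frac{47398}{-3144} - \frac{36036}{-31256} = 47398 \left(- \frac{1}{3144}\right) - - \frac{9009}{7814} = - \frac{23699}{1572} + \frac{9009}{7814} = - \frac{85510919}{6141804}$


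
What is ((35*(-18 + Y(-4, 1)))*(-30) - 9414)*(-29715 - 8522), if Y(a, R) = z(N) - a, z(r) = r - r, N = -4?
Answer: -202120782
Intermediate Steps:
z(r) = 0
Y(a, R) = -a (Y(a, R) = 0 - a = -a)
((35*(-18 + Y(-4, 1)))*(-30) - 9414)*(-29715 - 8522) = ((35*(-18 - 1*(-4)))*(-30) - 9414)*(-29715 - 8522) = ((35*(-18 + 4))*(-30) - 9414)*(-38237) = ((35*(-14))*(-30) - 9414)*(-38237) = (-490*(-30) - 9414)*(-38237) = (14700 - 9414)*(-38237) = 5286*(-38237) = -202120782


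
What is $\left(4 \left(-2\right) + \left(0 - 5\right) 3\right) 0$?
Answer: $0$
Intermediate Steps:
$\left(4 \left(-2\right) + \left(0 - 5\right) 3\right) 0 = \left(-8 - 15\right) 0 = \left(-23\right) 0 = 0$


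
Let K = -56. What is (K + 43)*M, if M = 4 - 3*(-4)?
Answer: -208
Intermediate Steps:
M = 16 (M = 4 + 12 = 16)
(K + 43)*M = (-56 + 43)*16 = -13*16 = -208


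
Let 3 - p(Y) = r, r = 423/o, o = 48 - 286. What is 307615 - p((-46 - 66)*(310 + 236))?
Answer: 73211233/238 ≈ 3.0761e+5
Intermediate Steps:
o = -238
r = -423/238 (r = 423/(-238) = 423*(-1/238) = -423/238 ≈ -1.7773)
p(Y) = 1137/238 (p(Y) = 3 - 1*(-423/238) = 3 + 423/238 = 1137/238)
307615 - p((-46 - 66)*(310 + 236)) = 307615 - 1*1137/238 = 307615 - 1137/238 = 73211233/238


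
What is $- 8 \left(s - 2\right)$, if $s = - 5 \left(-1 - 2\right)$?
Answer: $-104$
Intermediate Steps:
$s = 15$ ($s = \left(-5\right) \left(-3\right) = 15$)
$- 8 \left(s - 2\right) = - 8 \left(15 - 2\right) = \left(-8\right) 13 = -104$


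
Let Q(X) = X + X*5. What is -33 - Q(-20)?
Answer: 87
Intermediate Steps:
Q(X) = 6*X (Q(X) = X + 5*X = 6*X)
-33 - Q(-20) = -33 - 6*(-20) = -33 - 1*(-120) = -33 + 120 = 87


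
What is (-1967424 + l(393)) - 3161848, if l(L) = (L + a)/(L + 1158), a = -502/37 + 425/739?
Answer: -217527249952550/42408993 ≈ -5.1293e+6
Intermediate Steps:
a = -355253/27343 (a = -502*1/37 + 425*(1/739) = -502/37 + 425/739 = -355253/27343 ≈ -12.992)
l(L) = (-355253/27343 + L)/(1158 + L) (l(L) = (L - 355253/27343)/(L + 1158) = (-355253/27343 + L)/(1158 + L))
(-1967424 + l(393)) - 3161848 = (-1967424 + (-355253/27343 + 393)/(1158 + 393)) - 3161848 = (-1967424 + (10390546/27343)/1551) - 3161848 = (-1967424 + (1/1551)*(10390546/27343)) - 3161848 = (-1967424 + 10390546/42408993) - 3161848 = -83436460253486/42408993 - 3161848 = -217527249952550/42408993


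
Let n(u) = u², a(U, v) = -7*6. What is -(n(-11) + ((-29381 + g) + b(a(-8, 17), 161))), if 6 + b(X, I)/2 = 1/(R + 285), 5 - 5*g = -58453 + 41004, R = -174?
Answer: 14308556/555 ≈ 25781.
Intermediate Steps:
a(U, v) = -42
g = 17454/5 (g = 1 - (-58453 + 41004)/5 = 1 - ⅕*(-17449) = 1 + 17449/5 = 17454/5 ≈ 3490.8)
b(X, I) = -1330/111 (b(X, I) = -12 + 2/(-174 + 285) = -12 + 2/111 = -1330/111)
-(n(-11) + ((-29381 + g) + b(a(-8, 17), 161))) = -((-11)² + ((-29381 + 17454/5) - 1330/111)) = -(121 + (-129451/5 - 1330/111)) = -(121 - 14375711/555) = -1*(-14308556/555) = 14308556/555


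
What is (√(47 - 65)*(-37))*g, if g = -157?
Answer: 17427*I*√2 ≈ 24646.0*I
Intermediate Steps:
(√(47 - 65)*(-37))*g = (√(47 - 65)*(-37))*(-157) = (√(-18)*(-37))*(-157) = ((3*I*√2)*(-37))*(-157) = -111*I*√2*(-157) = 17427*I*√2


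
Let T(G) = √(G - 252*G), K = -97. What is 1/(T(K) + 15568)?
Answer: 15568/242338277 - √24347/242338277 ≈ 6.3597e-5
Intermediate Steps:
T(G) = √251*√(-G) (T(G) = √(-251*G) = √251*√(-G))
1/(T(K) + 15568) = 1/(√251*√(-1*(-97)) + 15568) = 1/(√251*√97 + 15568) = 1/(√24347 + 15568) = 1/(15568 + √24347)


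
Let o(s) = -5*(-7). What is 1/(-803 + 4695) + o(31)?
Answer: 136221/3892 ≈ 35.000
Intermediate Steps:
o(s) = 35
1/(-803 + 4695) + o(31) = 1/(-803 + 4695) + 35 = 1/3892 + 35 = 136221/3892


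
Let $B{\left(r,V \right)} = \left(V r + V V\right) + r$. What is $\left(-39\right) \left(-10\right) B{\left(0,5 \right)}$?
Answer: $9750$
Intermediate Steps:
$B{\left(r,V \right)} = r + V^{2} + V r$ ($B{\left(r,V \right)} = \left(V r + V^{2}\right) + r = \left(V^{2} + V r\right) + r = r + V^{2} + V r$)
$\left(-39\right) \left(-10\right) B{\left(0,5 \right)} = \left(-39\right) \left(-10\right) \left(0 + 5^{2} + 5 \cdot 0\right) = 390 \left(0 + 25 + 0\right) = 390 \cdot 25 = 9750$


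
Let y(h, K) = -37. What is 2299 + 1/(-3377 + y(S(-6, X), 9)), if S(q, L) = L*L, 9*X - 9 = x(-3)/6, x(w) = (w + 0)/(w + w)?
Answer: 7848785/3414 ≈ 2299.0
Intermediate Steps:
x(w) = 1/2 (x(w) = w/((2*w)) = w*(1/(2*w)) = 1/2)
X = 109/108 (X = 1 + ((1/2)/6)/9 = 1 + ((1/2)*(1/6))/9 = 1 + (1/9)*(1/12) = 1 + 1/108 = 109/108 ≈ 1.0093)
S(q, L) = L**2
2299 + 1/(-3377 + y(S(-6, X), 9)) = 2299 + 1/(-3377 - 37) = 2299 + 1/(-3414) = 2299 - 1/3414 = 7848785/3414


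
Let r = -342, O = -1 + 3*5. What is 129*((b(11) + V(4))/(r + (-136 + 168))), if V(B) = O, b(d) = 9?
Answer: -2967/310 ≈ -9.5710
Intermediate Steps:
O = 14 (O = -1 + 15 = 14)
V(B) = 14
129*((b(11) + V(4))/(r + (-136 + 168))) = 129*((9 + 14)/(-342 + (-136 + 168))) = 129*(23/(-342 + 32)) = 129*(23/(-310)) = 129*(23*(-1/310)) = 129*(-23/310) = -2967/310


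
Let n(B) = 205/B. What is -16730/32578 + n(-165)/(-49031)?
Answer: -1933442078/3765139521 ≈ -0.51351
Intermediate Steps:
-16730/32578 + n(-165)/(-49031) = -16730/32578 + (205/(-165))/(-49031) = -16730*1/32578 + (205*(-1/165))*(-1/49031) = -1195/2327 - 41/33*(-1/49031) = -1195/2327 + 41/1618023 = -1933442078/3765139521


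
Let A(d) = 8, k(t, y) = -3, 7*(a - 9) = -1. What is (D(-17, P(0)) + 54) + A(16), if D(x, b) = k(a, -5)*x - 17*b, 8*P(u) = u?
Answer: 113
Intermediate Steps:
a = 62/7 (a = 9 + (1/7)*(-1) = 9 - 1/7 = 62/7 ≈ 8.8571)
P(u) = u/8
D(x, b) = -17*b - 3*x (D(x, b) = -3*x - 17*b = -17*b - 3*x)
(D(-17, P(0)) + 54) + A(16) = ((-17*0/8 - 3*(-17)) + 54) + 8 = ((-17*0 + 51) + 54) + 8 = ((0 + 51) + 54) + 8 = (51 + 54) + 8 = 105 + 8 = 113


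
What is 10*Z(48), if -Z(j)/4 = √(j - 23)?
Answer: -200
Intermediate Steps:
Z(j) = -4*√(-23 + j) (Z(j) = -4*√(j - 23) = -4*√(-23 + j))
10*Z(48) = 10*(-4*√(-23 + 48)) = 10*(-4*√25) = 10*(-4*5) = 10*(-20) = -200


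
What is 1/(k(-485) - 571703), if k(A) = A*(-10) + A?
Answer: -1/567338 ≈ -1.7626e-6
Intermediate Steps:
k(A) = -9*A (k(A) = -10*A + A = -9*A)
1/(k(-485) - 571703) = 1/(-9*(-485) - 571703) = 1/(4365 - 571703) = 1/(-567338) = -1/567338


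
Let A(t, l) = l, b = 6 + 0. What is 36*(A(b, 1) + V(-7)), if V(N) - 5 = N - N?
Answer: 216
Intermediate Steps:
b = 6
V(N) = 5 (V(N) = 5 + (N - N) = 5 + 0 = 5)
36*(A(b, 1) + V(-7)) = 36*(1 + 5) = 36*6 = 216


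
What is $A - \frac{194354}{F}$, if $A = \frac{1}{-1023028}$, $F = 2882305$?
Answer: $- \frac{198832466217}{2948678719540} \approx -0.067431$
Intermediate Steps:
$A = - \frac{1}{1023028} \approx -9.7749 \cdot 10^{-7}$
$A - \frac{194354}{F} = - \frac{1}{1023028} - \frac{194354}{2882305} = - \frac{198832466217}{2948678719540}$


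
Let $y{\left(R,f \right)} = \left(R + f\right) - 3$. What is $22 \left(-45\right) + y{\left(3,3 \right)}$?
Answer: $-987$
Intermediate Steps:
$y{\left(R,f \right)} = -3 + R + f$
$22 \left(-45\right) + y{\left(3,3 \right)} = 22 \left(-45\right) + \left(-3 + 3 + 3\right) = -990 + 3 = -987$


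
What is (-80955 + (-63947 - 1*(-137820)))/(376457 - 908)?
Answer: -7082/375549 ≈ -0.018858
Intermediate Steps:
(-80955 + (-63947 - 1*(-137820)))/(376457 - 908) = (-80955 + (-63947 + 137820))/375549 = (-80955 + 73873)*(1/375549) = -7082*1/375549 = -7082/375549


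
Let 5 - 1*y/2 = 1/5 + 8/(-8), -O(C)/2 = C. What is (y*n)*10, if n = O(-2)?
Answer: 464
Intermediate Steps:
O(C) = -2*C
y = 58/5 (y = 10 - 2*(1/5 + 8/(-8)) = 10 - 2*(1*(1/5) + 8*(-1/8)) = 10 - 2*(1/5 - 1) = 10 - 2*(-4/5) = 10 + 8/5 = 58/5 ≈ 11.600)
n = 4 (n = -2*(-2) = 4)
(y*n)*10 = ((58/5)*4)*10 = (232/5)*10 = 464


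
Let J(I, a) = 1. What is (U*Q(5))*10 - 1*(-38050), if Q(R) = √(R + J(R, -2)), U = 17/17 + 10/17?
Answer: 38050 + 270*√6/17 ≈ 38089.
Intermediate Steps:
U = 27/17 (U = 17*(1/17) + 10*(1/17) = 1 + 10/17 = 27/17 ≈ 1.5882)
Q(R) = √(1 + R) (Q(R) = √(R + 1) = √(1 + R))
(U*Q(5))*10 - 1*(-38050) = (27*√(1 + 5)/17)*10 - 1*(-38050) = (27*√6/17)*10 + 38050 = 270*√6/17 + 38050 = 38050 + 270*√6/17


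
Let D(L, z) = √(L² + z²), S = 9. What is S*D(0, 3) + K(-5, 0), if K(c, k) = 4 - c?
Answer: 36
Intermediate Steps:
S*D(0, 3) + K(-5, 0) = 9*√(0² + 3²) + (4 - 1*(-5)) = 9*√(0 + 9) + (4 + 5) = 9*√9 + 9 = 9*3 + 9 = 27 + 9 = 36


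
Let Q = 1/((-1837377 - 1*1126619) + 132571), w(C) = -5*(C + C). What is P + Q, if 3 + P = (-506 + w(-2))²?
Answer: 668762765024/2831425 ≈ 2.3619e+5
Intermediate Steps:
w(C) = -10*C
Q = -1/2831425 (Q = 1/((-1837377 - 1126619) + 132571) = 1/(-2963996 + 132571) = 1/(-2831425) = -1/2831425 ≈ -3.5318e-7)
P = 236193 (P = -3 + (-506 - 10*(-2))² = -3 + (-506 + 20)² = -3 + (-486)² = -3 + 236196 = 236193)
P + Q = 236193 - 1/2831425 = 668762765024/2831425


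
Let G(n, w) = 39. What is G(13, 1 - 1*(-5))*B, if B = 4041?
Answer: 157599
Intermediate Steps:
G(13, 1 - 1*(-5))*B = 39*4041 = 157599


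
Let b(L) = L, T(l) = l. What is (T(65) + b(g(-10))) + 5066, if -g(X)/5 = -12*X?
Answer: 4531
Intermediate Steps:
g(X) = 60*X (g(X) = -(-60)*X = 60*X)
(T(65) + b(g(-10))) + 5066 = (65 + 60*(-10)) + 5066 = (65 - 600) + 5066 = -535 + 5066 = 4531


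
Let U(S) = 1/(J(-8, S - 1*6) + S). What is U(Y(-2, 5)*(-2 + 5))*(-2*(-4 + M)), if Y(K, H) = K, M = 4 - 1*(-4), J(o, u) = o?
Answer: 4/7 ≈ 0.57143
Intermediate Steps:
M = 8 (M = 4 + 4 = 8)
U(S) = 1/(-8 + S)
U(Y(-2, 5)*(-2 + 5))*(-2*(-4 + M)) = (-2*(-4 + 8))/(-8 - 2*(-2 + 5)) = (-2*4)/(-8 - 2*3) = -8/(-8 - 6) = -8/(-14) = -1/14*(-8) = 4/7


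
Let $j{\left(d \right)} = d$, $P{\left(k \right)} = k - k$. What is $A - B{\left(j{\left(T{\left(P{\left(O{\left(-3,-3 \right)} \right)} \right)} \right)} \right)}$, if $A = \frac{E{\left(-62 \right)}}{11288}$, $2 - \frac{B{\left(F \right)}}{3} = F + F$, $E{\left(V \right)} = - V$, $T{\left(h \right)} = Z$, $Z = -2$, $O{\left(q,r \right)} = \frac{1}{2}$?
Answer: $- \frac{101561}{5644} \approx -17.995$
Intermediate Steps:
$O{\left(q,r \right)} = \frac{1}{2}$
$P{\left(k \right)} = 0$
$T{\left(h \right)} = -2$
$B{\left(F \right)} = 6 - 6 F$ ($B{\left(F \right)} = 6 - 3 \left(F + F\right) = 6 - 3 \cdot 2 F = 6 - 6 F$)
$A = \frac{31}{5644}$ ($A = \frac{\left(-1\right) \left(-62\right)}{11288} = 62 \cdot \frac{1}{11288} = \frac{31}{5644} \approx 0.0054926$)
$A - B{\left(j{\left(T{\left(P{\left(O{\left(-3,-3 \right)} \right)} \right)} \right)} \right)} = \frac{31}{5644} - \left(6 - -12\right) = \frac{31}{5644} - \left(6 + 12\right) = \frac{31}{5644} - 18 = - \frac{101561}{5644}$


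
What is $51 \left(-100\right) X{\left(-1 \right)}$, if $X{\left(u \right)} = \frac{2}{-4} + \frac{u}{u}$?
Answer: $-2550$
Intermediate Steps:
$X{\left(u \right)} = \frac{1}{2}$ ($X{\left(u \right)} = 2 \left(- \frac{1}{4}\right) + 1 = - \frac{1}{2} + 1 = \frac{1}{2}$)
$51 \left(-100\right) X{\left(-1 \right)} = 51 \left(-100\right) \frac{1}{2} = \left(-5100\right) \frac{1}{2} = -2550$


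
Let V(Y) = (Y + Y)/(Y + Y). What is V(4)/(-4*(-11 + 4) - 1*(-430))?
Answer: 1/458 ≈ 0.0021834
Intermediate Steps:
V(Y) = 1 (V(Y) = (2*Y)/((2*Y)) = (2*Y)*(1/(2*Y)) = 1)
V(4)/(-4*(-11 + 4) - 1*(-430)) = 1/(-4*(-11 + 4) - 1*(-430)) = 1/(-4*(-7) + 430) = 1/(28 + 430) = 1/458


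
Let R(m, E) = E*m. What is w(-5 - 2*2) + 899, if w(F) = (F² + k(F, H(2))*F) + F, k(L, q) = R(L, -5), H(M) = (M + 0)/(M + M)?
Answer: 566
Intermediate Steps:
H(M) = ½ (H(M) = M/((2*M)) = M*(1/(2*M)) = ½)
k(L, q) = -5*L
w(F) = F - 4*F² (w(F) = (F² + (-5*F)*F) + F = (F² - 5*F²) + F = -4*F² + F = F - 4*F²)
w(-5 - 2*2) + 899 = (-5 - 2*2)*(1 - 4*(-5 - 2*2)) + 899 = (-5 - 4)*(1 - 4*(-5 - 4)) + 899 = -9*(1 - 4*(-9)) + 899 = -9*(1 + 36) + 899 = -9*37 + 899 = -333 + 899 = 566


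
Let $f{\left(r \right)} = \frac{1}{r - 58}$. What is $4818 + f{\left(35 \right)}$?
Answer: $\frac{110813}{23} \approx 4818.0$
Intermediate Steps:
$f{\left(r \right)} = \frac{1}{-58 + r}$
$4818 + f{\left(35 \right)} = 4818 + \frac{1}{-58 + 35} = 4818 + \frac{1}{-23} = 4818 - \frac{1}{23} = \frac{110813}{23}$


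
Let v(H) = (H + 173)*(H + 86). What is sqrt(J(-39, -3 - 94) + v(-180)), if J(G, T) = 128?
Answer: sqrt(786) ≈ 28.036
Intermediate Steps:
v(H) = (86 + H)*(173 + H) (v(H) = (173 + H)*(86 + H) = (86 + H)*(173 + H))
sqrt(J(-39, -3 - 94) + v(-180)) = sqrt(128 + (14878 + (-180)**2 + 259*(-180))) = sqrt(128 + (14878 + 32400 - 46620)) = sqrt(128 + 658) = sqrt(786)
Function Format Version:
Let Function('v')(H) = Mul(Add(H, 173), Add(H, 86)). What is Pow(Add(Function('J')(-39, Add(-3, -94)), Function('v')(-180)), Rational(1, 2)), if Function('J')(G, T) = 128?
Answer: Pow(786, Rational(1, 2)) ≈ 28.036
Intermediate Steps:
Function('v')(H) = Mul(Add(86, H), Add(173, H)) (Function('v')(H) = Mul(Add(173, H), Add(86, H)) = Mul(Add(86, H), Add(173, H)))
Pow(Add(Function('J')(-39, Add(-3, -94)), Function('v')(-180)), Rational(1, 2)) = Pow(Add(128, Add(14878, Pow(-180, 2), Mul(259, -180))), Rational(1, 2)) = Pow(Add(128, Add(14878, 32400, -46620)), Rational(1, 2)) = Pow(Add(128, 658), Rational(1, 2)) = Pow(786, Rational(1, 2))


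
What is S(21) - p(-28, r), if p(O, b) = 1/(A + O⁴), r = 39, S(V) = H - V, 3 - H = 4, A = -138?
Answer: -13519397/614518 ≈ -22.000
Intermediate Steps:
H = -1 (H = 3 - 1*4 = 3 - 4 = -1)
S(V) = -1 - V
p(O, b) = 1/(-138 + O⁴)
S(21) - p(-28, r) = (-1 - 1*21) - 1/(-138 + (-28)⁴) = (-1 - 21) - 1/(-138 + 614656) = -22 - 1/614518 = -13519397/614518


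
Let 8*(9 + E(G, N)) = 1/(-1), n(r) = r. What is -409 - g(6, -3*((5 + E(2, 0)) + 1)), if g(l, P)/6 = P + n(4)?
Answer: -1957/4 ≈ -489.25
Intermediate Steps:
E(G, N) = -73/8 (E(G, N) = -9 + (⅛)/(-1) = -9 + (⅛)*(-1) = -9 - ⅛ = -73/8)
g(l, P) = 24 + 6*P (g(l, P) = 6*(P + 4) = 6*(4 + P) = 24 + 6*P)
-409 - g(6, -3*((5 + E(2, 0)) + 1)) = -409 - (24 + 6*(-3*((5 - 73/8) + 1))) = -409 - (24 + 6*(-3*(-33/8 + 1))) = -409 - (24 + 6*(-3*(-25/8))) = -409 - (24 + 6*(75/8)) = -409 - (24 + 225/4) = -409 - 1*321/4 = -409 - 321/4 = -1957/4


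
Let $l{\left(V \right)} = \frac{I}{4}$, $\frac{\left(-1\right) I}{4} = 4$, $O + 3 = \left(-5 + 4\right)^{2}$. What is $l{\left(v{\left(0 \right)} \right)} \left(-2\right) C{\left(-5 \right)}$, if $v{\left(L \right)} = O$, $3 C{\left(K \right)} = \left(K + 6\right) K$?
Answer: $- \frac{40}{3} \approx -13.333$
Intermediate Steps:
$O = -2$ ($O = -3 + \left(-5 + 4\right)^{2} = -3 + \left(-1\right)^{2} = -3 + 1 = -2$)
$I = -16$ ($I = \left(-4\right) 4 = -16$)
$C{\left(K \right)} = \frac{K \left(6 + K\right)}{3}$ ($C{\left(K \right)} = \frac{\left(K + 6\right) K}{3} = \frac{\left(6 + K\right) K}{3} = \frac{K \left(6 + K\right)}{3}$)
$v{\left(L \right)} = -2$
$l{\left(V \right)} = -4$ ($l{\left(V \right)} = - \frac{16}{4} = \left(-16\right) \frac{1}{4} = -4$)
$l{\left(v{\left(0 \right)} \right)} \left(-2\right) C{\left(-5 \right)} = \left(-4\right) \left(-2\right) \frac{1}{3} \left(-5\right) \left(6 - 5\right) = 8 \cdot \frac{1}{3} \left(-5\right) 1 = 8 \left(- \frac{5}{3}\right) = - \frac{40}{3}$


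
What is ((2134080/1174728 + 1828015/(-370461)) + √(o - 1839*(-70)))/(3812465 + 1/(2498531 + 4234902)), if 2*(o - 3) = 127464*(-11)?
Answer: -54381569386665115/66498667325590399042026 + 20200299*I*√63591/25670977642346 ≈ -8.1778e-7 + 0.00019843*I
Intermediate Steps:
o = -701049 (o = 3 + (127464*(-11))/2 = 3 + (½)*(-1402104) = 3 - 701052 = -701049)
((2134080/1174728 + 1828015/(-370461)) + √(o - 1839*(-70)))/(3812465 + 1/(2498531 + 4234902)) = ((2134080/1174728 + 1828015/(-370461)) + √(-701049 - 1839*(-70)))/(3812465 + 1/(2498531 + 4234902)) = ((2134080*(1/1174728) + 1828015*(-1/370461)) + √(-701049 + 128730))/(3812465 + 1/6733433) = ((88920/48947 - 261145/52923) + √(-572319))/(3812465 + 1/6733433) = (-8076351155/2590422081 + 3*I*√63591)/(25670977642346/6733433) = (-8076351155/2590422081 + 3*I*√63591)*(6733433/25670977642346) = -54381569386665115/66498667325590399042026 + 20200299*I*√63591/25670977642346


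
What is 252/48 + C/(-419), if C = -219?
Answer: 9675/1676 ≈ 5.7727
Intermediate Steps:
252/48 + C/(-419) = 252/48 - 219/(-419) = 252*(1/48) - 219*(-1/419) = 21/4 + 219/419 = 9675/1676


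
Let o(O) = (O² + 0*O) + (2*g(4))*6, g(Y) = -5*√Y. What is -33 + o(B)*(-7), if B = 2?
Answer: 779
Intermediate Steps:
o(O) = -120 + O² (o(O) = (O² + 0*O) + (2*(-5*√4))*6 = (O² + 0) + (2*(-5*2))*6 = O² + (2*(-10))*6 = O² - 20*6 = O² - 120 = -120 + O²)
-33 + o(B)*(-7) = -33 + (-120 + 2²)*(-7) = -33 + (-120 + 4)*(-7) = -33 - 116*(-7) = -33 + 812 = 779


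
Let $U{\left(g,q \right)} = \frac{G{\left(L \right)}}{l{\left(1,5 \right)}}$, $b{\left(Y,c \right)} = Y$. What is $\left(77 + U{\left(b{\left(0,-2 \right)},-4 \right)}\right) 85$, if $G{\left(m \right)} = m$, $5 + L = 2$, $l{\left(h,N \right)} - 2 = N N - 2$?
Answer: $\frac{32674}{5} \approx 6534.8$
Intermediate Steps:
$l{\left(h,N \right)} = N^{2}$ ($l{\left(h,N \right)} = 2 + \left(N N - 2\right) = 2 + \left(N^{2} - 2\right) = 2 + \left(-2 + N^{2}\right) = N^{2}$)
$L = -3$ ($L = -5 + 2 = -3$)
$U{\left(g,q \right)} = - \frac{3}{25}$ ($U{\left(g,q \right)} = - \frac{3}{5^{2}} = - \frac{3}{25}$)
$\left(77 + U{\left(b{\left(0,-2 \right)},-4 \right)}\right) 85 = \left(77 - \frac{3}{25}\right) 85 = \frac{1922}{25} \cdot 85 = \frac{32674}{5}$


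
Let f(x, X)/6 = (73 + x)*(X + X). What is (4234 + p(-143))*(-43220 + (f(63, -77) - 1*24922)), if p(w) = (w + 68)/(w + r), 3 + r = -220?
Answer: -50057473419/61 ≈ -8.2061e+8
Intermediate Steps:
r = -223 (r = -3 - 220 = -223)
p(w) = (68 + w)/(-223 + w) (p(w) = (w + 68)/(w - 223) = (68 + w)/(-223 + w))
f(x, X) = 12*X*(73 + x) (f(x, X) = 6*((73 + x)*(X + X)) = 6*((73 + x)*(2*X)) = 6*(2*X*(73 + x)) = 12*X*(73 + x))
(4234 + p(-143))*(-43220 + (f(63, -77) - 1*24922)) = (4234 + (68 - 143)/(-223 - 143))*(-43220 + (12*(-77)*(73 + 63) - 1*24922)) = (4234 - 75/(-366))*(-43220 + (12*(-77)*136 - 24922)) = (4234 - 1/366*(-75))*(-43220 + (-125664 - 24922)) = (4234 + 25/122)*(-43220 - 150586) = (516573/122)*(-193806) = -50057473419/61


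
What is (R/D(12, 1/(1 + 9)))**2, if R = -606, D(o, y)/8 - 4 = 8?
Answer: 10201/256 ≈ 39.848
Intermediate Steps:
D(o, y) = 96 (D(o, y) = 32 + 8*8 = 32 + 64 = 96)
(R/D(12, 1/(1 + 9)))**2 = (-606/96)**2 = (-606*1/96)**2 = (-101/16)**2 = 10201/256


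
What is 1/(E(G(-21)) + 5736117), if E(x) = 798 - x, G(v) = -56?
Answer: 1/5736971 ≈ 1.7431e-7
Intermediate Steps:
1/(E(G(-21)) + 5736117) = 1/((798 - 1*(-56)) + 5736117) = 1/((798 + 56) + 5736117) = 1/(854 + 5736117) = 1/5736971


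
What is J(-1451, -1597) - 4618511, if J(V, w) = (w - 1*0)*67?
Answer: -4725510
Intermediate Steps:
J(V, w) = 67*w (J(V, w) = (w + 0)*67 = w*67 = 67*w)
J(-1451, -1597) - 4618511 = 67*(-1597) - 4618511 = -106999 - 4618511 = -4725510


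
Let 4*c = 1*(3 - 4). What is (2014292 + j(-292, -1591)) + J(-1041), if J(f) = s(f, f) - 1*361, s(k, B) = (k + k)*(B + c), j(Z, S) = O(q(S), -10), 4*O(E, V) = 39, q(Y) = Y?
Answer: 16727293/4 ≈ 4.1818e+6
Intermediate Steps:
c = -¼ (c = (1*(3 - 4))/4 = (1*(-1))/4 = (¼)*(-1) = -¼ ≈ -0.25000)
O(E, V) = 39/4 (O(E, V) = (¼)*39 = 39/4)
j(Z, S) = 39/4
s(k, B) = 2*k*(-¼ + B) (s(k, B) = (k + k)*(B - ¼) = (2*k)*(-¼ + B) = 2*k*(-¼ + B))
J(f) = -361 + f*(-1 + 4*f)/2 (J(f) = f*(-1 + 4*f)/2 - 1*361 = f*(-1 + 4*f)/2 - 361 = -361 + f*(-1 + 4*f)/2)
(2014292 + j(-292, -1591)) + J(-1041) = (2014292 + 39/4) + (-361 + (½)*(-1041)*(-1 + 4*(-1041))) = 8057207/4 + (-361 + (½)*(-1041)*(-1 - 4164)) = 8057207/4 + (-361 + (½)*(-1041)*(-4165)) = 8057207/4 + (-361 + 4335765/2) = 8057207/4 + 4335043/2 = 16727293/4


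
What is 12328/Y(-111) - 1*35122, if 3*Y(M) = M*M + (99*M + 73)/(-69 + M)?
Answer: -9783700474/278587 ≈ -35119.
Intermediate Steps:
Y(M) = M²/3 + (73 + 99*M)/(3*(-69 + M)) (Y(M) = (M*M + (99*M + 73)/(-69 + M))/3 = (M² + (73 + 99*M)/(-69 + M))/3 = M²/3 + (73 + 99*M)/(3*(-69 + M)))
12328/Y(-111) - 1*35122 = 12328/(((73 + (-111)³ - 69*(-111)² + 99*(-111))/(3*(-69 - 111)))) - 1*35122 = 12328/(((⅓)*(73 - 1367631 - 69*12321 - 10989)/(-180))) - 35122 = 12328/(((⅓)*(-1/180)*(73 - 1367631 - 850149 - 10989))) - 35122 = 12328/(((⅓)*(-1/180)*(-2228696))) - 35122 = 12328/(557174/135) - 35122 = 12328*(135/557174) - 35122 = 832140/278587 - 35122 = -9783700474/278587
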